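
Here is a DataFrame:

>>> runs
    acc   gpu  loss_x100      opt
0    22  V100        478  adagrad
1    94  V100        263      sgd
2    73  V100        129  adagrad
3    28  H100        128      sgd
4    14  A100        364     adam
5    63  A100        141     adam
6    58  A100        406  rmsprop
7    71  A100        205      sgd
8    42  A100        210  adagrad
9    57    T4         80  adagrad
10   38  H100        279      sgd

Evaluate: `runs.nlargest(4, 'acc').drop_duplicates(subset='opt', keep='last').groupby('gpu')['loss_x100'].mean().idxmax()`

A100

take 4 rows with largest acc:
   acc   gpu  loss_x100      opt
1   94  V100        263      sgd
2   73  V100        129  adagrad
7   71  A100        205      sgd
5   63  A100        141     adam
drop duplicate opt (keep=last):
   acc   gpu  loss_x100      opt
2   73  V100        129  adagrad
7   71  A100        205      sgd
5   63  A100        141     adam
group by gpu, mean of loss_x100:
gpu
A100    173.0
V100    129.0
Name: loss_x100, dtype: float64
label with the largest value → A100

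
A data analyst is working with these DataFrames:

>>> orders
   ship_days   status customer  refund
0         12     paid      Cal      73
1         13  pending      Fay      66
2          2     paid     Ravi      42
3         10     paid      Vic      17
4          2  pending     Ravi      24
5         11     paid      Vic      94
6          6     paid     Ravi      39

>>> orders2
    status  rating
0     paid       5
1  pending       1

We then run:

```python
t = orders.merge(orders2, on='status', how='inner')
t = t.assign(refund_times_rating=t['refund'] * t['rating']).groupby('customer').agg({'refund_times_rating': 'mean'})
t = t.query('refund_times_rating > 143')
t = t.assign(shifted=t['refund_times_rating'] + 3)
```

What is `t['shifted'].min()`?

280.5

merge on 'status' (how='inner') → 7 rows:
   ship_days   status customer  refund  rating
0         12     paid      Cal      73       5
1         13  pending      Fay      66       1
2          2     paid     Ravi      42       5
3         10     paid      Vic      17       5
4          2  pending     Ravi      24       1
5         11     paid      Vic      94       5
6          6     paid     Ravi      39       5
add column refund_times_rating = t['refund'] * t['rating']:
   ship_days   status customer  refund  rating  refund_times_rating
0         12     paid      Cal      73       5                  365
1         13  pending      Fay      66       1                   66
2          2     paid     Ravi      42       5                  210
3         10     paid      Vic      17       5                   85
4          2  pending     Ravi      24       1                   24
5         11     paid      Vic      94       5                  470
6          6     paid     Ravi      39       5                  195
group by customer, mean of refund_times_rating:
          refund_times_rating
customer                     
Cal                     365.0
Fay                      66.0
Ravi                    143.0
Vic                     277.5
filter rows where refund_times_rating > 143:
          refund_times_rating
customer                     
Cal                     365.0
Vic                     277.5
add column shifted = t['refund_times_rating'] + 3:
          refund_times_rating  shifted
customer                              
Cal                     365.0    368.0
Vic                     277.5    280.5
Hence 280.5.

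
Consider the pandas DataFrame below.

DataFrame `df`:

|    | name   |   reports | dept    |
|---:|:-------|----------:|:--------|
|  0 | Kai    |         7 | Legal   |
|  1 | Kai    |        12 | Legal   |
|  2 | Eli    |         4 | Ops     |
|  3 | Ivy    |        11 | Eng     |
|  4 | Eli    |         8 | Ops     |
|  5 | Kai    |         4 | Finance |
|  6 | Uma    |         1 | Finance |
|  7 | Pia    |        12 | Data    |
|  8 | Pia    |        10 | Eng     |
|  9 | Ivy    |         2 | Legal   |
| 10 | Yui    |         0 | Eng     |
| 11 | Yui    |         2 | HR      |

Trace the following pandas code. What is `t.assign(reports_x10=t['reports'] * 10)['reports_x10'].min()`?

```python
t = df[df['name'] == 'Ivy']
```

20

filter rows where name == 'Ivy':
  name  reports   dept
3  Ivy       11    Eng
9  Ivy        2  Legal
add column reports_x10 = t['reports'] * 10:
  name  reports   dept  reports_x10
3  Ivy       11    Eng          110
9  Ivy        2  Legal           20
The min of column 'reports_x10' is 20.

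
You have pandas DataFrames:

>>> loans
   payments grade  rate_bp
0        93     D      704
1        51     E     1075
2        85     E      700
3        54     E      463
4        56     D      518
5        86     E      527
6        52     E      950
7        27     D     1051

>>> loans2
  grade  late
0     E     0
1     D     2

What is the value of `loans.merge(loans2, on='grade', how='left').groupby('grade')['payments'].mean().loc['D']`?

58.6666666667

merge on 'grade' (how='left') → 8 rows:
   payments grade  rate_bp  late
0        93     D      704     2
1        51     E     1075     0
2        85     E      700     0
3        54     E      463     0
4        56     D      518     2
5        86     E      527     0
6        52     E      950     0
7        27     D     1051     2
group by grade, mean of payments:
grade
D    58.666667
E    65.600000
Name: payments, dtype: float64
Finally, value at index 'D' = 58.6666666667.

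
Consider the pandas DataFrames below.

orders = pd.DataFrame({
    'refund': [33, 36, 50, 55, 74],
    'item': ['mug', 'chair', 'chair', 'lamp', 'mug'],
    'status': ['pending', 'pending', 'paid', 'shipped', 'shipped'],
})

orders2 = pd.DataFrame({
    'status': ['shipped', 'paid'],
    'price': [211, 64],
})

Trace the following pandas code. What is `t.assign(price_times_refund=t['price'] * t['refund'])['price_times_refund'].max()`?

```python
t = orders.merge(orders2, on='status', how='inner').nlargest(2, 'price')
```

merge on 'status' (how='inner') → 3 rows:
   refund   item   status  price
0      50  chair     paid     64
1      55   lamp  shipped    211
2      74    mug  shipped    211
take 2 rows with largest price:
   refund  item   status  price
1      55  lamp  shipped    211
2      74   mug  shipped    211
add column price_times_refund = t['price'] * t['refund']:
   refund  item   status  price  price_times_refund
1      55  lamp  shipped    211               11605
2      74   mug  shipped    211               15614
Then the max of column 'price_times_refund': 15614

15614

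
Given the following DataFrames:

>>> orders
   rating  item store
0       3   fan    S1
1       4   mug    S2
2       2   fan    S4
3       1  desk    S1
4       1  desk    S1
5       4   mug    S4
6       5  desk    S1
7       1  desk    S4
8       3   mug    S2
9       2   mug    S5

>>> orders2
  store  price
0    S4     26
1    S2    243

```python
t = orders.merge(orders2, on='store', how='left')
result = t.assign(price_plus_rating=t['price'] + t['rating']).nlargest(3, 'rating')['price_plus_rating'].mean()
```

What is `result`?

merge on 'store' (how='left') → 10 rows:
   rating  item store  price
0       3   fan    S1    NaN
1       4   mug    S2  243.0
2       2   fan    S4   26.0
3       1  desk    S1    NaN
4       1  desk    S1    NaN
5       4   mug    S4   26.0
6       5  desk    S1    NaN
7       1  desk    S4   26.0
8       3   mug    S2  243.0
9       2   mug    S5    NaN
add column price_plus_rating = t['price'] + t['rating']:
   rating  item store  price  price_plus_rating
0       3   fan    S1    NaN                NaN
1       4   mug    S2  243.0              247.0
2       2   fan    S4   26.0               28.0
3       1  desk    S1    NaN                NaN
4       1  desk    S1    NaN                NaN
5       4   mug    S4   26.0               30.0
6       5  desk    S1    NaN                NaN
7       1  desk    S4   26.0               27.0
8       3   mug    S2  243.0              246.0
9       2   mug    S5    NaN                NaN
take 3 rows with largest rating:
   rating  item store  price  price_plus_rating
6       5  desk    S1    NaN                NaN
1       4   mug    S2  243.0              247.0
5       4   mug    S4   26.0               30.0
Reading off the mean of column 'price_plus_rating', we get 138.5.

138.5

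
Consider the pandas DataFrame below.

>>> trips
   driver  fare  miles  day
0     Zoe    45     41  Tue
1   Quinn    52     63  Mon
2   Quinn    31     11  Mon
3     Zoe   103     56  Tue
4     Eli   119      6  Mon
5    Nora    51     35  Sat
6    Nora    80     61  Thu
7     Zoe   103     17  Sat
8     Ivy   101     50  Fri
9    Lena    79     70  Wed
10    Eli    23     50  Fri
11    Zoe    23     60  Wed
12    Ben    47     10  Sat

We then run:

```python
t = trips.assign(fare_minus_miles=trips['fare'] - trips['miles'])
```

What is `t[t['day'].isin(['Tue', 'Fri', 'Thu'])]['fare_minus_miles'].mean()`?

18.8

add column fare_minus_miles = trips['fare'] - trips['miles']:
   driver  fare  miles  day  fare_minus_miles
0     Zoe    45     41  Tue                 4
1   Quinn    52     63  Mon               -11
2   Quinn    31     11  Mon                20
3     Zoe   103     56  Tue                47
4     Eli   119      6  Mon               113
5    Nora    51     35  Sat                16
6    Nora    80     61  Thu                19
7     Zoe   103     17  Sat                86
8     Ivy   101     50  Fri                51
9    Lena    79     70  Wed                 9
10    Eli    23     50  Fri               -27
11    Zoe    23     60  Wed               -37
12    Ben    47     10  Sat                37
filter rows where day in ['Tue', 'Fri', 'Thu']:
   driver  fare  miles  day  fare_minus_miles
0     Zoe    45     41  Tue                 4
3     Zoe   103     56  Tue                47
6    Nora    80     61  Thu                19
8     Ivy   101     50  Fri                51
10    Eli    23     50  Fri               -27
mean of column 'fare_minus_miles' → 18.8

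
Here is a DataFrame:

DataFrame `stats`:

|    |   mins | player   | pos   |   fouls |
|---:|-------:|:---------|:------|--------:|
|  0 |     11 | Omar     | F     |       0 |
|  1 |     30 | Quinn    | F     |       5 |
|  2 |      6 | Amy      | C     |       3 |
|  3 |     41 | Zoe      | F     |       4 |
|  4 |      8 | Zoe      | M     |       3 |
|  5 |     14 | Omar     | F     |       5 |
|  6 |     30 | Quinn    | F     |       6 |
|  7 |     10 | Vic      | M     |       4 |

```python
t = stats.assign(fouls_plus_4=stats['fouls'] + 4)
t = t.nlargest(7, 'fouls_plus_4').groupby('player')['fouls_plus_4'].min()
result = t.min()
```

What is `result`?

7

add column fouls_plus_4 = stats['fouls'] + 4:
   mins player pos  fouls  fouls_plus_4
0    11   Omar   F      0             4
1    30  Quinn   F      5             9
2     6    Amy   C      3             7
3    41    Zoe   F      4             8
4     8    Zoe   M      3             7
5    14   Omar   F      5             9
6    30  Quinn   F      6            10
7    10    Vic   M      4             8
take 7 rows with largest fouls_plus_4:
   mins player pos  fouls  fouls_plus_4
6    30  Quinn   F      6            10
1    30  Quinn   F      5             9
5    14   Omar   F      5             9
3    41    Zoe   F      4             8
7    10    Vic   M      4             8
2     6    Amy   C      3             7
4     8    Zoe   M      3             7
group by player, min of fouls_plus_4:
player
Amy      7
Omar     9
Quinn    9
Vic      8
Zoe      7
Name: fouls_plus_4, dtype: int64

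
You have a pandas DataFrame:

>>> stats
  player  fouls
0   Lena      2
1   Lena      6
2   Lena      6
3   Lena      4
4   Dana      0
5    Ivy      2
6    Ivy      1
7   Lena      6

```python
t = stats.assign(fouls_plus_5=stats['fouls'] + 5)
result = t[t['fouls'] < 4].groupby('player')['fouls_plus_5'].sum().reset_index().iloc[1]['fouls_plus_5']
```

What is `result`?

13

add column fouls_plus_5 = stats['fouls'] + 5:
  player  fouls  fouls_plus_5
0   Lena      2             7
1   Lena      6            11
2   Lena      6            11
3   Lena      4             9
4   Dana      0             5
5    Ivy      2             7
6    Ivy      1             6
7   Lena      6            11
filter rows where fouls < 4:
  player  fouls  fouls_plus_5
0   Lena      2             7
4   Dana      0             5
5    Ivy      2             7
6    Ivy      1             6
group by player, sum of fouls_plus_5:
player
Dana     5
Ivy     13
Lena     7
Name: fouls_plus_5, dtype: int64
reset_index():
  player  fouls_plus_5
0   Dana             5
1    Ivy            13
2   Lena             7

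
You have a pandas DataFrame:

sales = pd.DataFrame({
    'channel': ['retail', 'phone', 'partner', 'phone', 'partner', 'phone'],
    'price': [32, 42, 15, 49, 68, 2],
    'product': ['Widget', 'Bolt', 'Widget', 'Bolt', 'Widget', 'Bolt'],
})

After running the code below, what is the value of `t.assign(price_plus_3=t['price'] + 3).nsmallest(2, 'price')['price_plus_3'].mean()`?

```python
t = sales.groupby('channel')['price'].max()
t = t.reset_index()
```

43.5

group by channel, max of price:
channel
partner    68
phone      49
retail     32
Name: price, dtype: int64
reset_index():
   channel  price
0  partner     68
1    phone     49
2   retail     32
add column price_plus_3 = t['price'] + 3:
   channel  price  price_plus_3
0  partner     68            71
1    phone     49            52
2   retail     32            35
take 2 rows with smallest price:
  channel  price  price_plus_3
2  retail     32            35
1   phone     49            52
So mean() = 43.5.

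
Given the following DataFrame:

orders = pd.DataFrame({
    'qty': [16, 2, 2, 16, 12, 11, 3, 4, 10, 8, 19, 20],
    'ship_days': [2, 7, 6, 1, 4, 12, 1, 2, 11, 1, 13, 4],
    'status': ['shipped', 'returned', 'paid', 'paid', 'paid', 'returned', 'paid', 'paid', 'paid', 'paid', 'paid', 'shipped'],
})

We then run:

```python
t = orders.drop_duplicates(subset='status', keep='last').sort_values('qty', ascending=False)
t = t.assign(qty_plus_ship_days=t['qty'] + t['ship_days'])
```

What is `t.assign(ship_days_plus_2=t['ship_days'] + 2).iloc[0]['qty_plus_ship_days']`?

24

drop duplicate status (keep=last):
    qty  ship_days    status
5    11         12  returned
10   19         13      paid
11   20          4   shipped
sort by qty descending:
    qty  ship_days    status
11   20          4   shipped
10   19         13      paid
5    11         12  returned
add column qty_plus_ship_days = t['qty'] + t['ship_days']:
    qty  ship_days    status  qty_plus_ship_days
11   20          4   shipped                  24
10   19         13      paid                  32
5    11         12  returned                  23
add column ship_days_plus_2 = t['ship_days'] + 2:
    qty  ship_days    status  qty_plus_ship_days  ship_days_plus_2
11   20          4   shipped                  24                 6
10   19         13      paid                  32                15
5    11         12  returned                  23                14
The value at position 0, column 'qty_plus_ship_days' is 24.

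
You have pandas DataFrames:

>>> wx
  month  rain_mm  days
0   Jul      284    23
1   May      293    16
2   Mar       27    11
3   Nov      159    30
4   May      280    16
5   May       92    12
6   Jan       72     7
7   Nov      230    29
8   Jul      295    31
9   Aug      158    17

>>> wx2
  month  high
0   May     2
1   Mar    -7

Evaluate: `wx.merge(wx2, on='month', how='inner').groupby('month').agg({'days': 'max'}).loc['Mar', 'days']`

merge on 'month' (how='inner') → 4 rows:
  month  rain_mm  days  high
0   May      293    16     2
1   Mar       27    11    -7
2   May      280    16     2
3   May       92    12     2
group by month, max of days:
       days
month      
Mar      11
May      16
Taking the value at row 'Mar', column 'days' gives 11.

11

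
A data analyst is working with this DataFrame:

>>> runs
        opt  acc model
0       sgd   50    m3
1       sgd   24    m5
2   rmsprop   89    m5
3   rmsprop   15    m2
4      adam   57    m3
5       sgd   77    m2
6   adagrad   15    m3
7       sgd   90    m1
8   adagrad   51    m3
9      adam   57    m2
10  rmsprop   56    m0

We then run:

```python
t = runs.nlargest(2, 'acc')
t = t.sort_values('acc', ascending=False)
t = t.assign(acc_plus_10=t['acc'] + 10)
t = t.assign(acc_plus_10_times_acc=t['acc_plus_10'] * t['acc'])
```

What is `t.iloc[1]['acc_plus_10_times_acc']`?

8811

take 2 rows with largest acc:
       opt  acc model
7      sgd   90    m1
2  rmsprop   89    m5
sort by acc descending:
       opt  acc model
7      sgd   90    m1
2  rmsprop   89    m5
add column acc_plus_10 = t['acc'] + 10:
       opt  acc model  acc_plus_10
7      sgd   90    m1          100
2  rmsprop   89    m5           99
add column acc_plus_10_times_acc = t['acc_plus_10'] * t['acc']:
       opt  acc model  acc_plus_10  acc_plus_10_times_acc
7      sgd   90    m1          100                   9000
2  rmsprop   89    m5           99                   8811
value at position 1, column 'acc_plus_10_times_acc' → 8811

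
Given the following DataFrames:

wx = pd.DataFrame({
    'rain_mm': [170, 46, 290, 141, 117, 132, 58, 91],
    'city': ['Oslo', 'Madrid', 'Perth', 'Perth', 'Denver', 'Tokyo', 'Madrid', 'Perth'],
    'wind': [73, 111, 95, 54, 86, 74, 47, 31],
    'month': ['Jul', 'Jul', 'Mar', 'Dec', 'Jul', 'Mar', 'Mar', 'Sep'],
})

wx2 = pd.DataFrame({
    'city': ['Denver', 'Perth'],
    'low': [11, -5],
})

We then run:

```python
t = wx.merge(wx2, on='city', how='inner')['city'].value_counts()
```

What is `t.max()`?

3

merge on 'city' (how='inner') → 4 rows:
   rain_mm    city  wind month  low
0      290   Perth    95   Mar   -5
1      141   Perth    54   Dec   -5
2      117  Denver    86   Jul   11
3       91   Perth    31   Sep   -5
value_counts of city:
city
Perth     3
Denver    1
Name: count, dtype: int64
Then the max of the resulting series: 3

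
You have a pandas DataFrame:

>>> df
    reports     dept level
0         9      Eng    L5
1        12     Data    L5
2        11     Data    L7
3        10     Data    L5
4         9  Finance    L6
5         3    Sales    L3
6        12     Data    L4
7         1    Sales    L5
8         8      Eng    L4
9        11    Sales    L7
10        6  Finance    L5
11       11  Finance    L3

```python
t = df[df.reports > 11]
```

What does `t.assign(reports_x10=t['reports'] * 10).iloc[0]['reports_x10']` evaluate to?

filter rows where reports > 11:
   reports  dept level
1       12  Data    L5
6       12  Data    L4
add column reports_x10 = t['reports'] * 10:
   reports  dept level  reports_x10
1       12  Data    L5          120
6       12  Data    L4          120
So iloc[0]['reports_x10'] = 120.

120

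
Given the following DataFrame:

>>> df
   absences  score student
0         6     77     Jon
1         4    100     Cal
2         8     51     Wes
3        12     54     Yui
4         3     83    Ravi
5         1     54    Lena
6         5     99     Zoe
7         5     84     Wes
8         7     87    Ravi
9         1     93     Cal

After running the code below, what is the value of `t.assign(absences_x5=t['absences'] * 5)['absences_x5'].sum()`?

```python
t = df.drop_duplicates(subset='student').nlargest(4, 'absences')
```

drop duplicate student (keep=first):
   absences  score student
0         6     77     Jon
1         4    100     Cal
2         8     51     Wes
3        12     54     Yui
4         3     83    Ravi
5         1     54    Lena
6         5     99     Zoe
take 4 rows with largest absences:
   absences  score student
3        12     54     Yui
2         8     51     Wes
0         6     77     Jon
6         5     99     Zoe
add column absences_x5 = t['absences'] * 5:
   absences  score student  absences_x5
3        12     54     Yui           60
2         8     51     Wes           40
0         6     77     Jon           30
6         5     99     Zoe           25
Hence 155.

155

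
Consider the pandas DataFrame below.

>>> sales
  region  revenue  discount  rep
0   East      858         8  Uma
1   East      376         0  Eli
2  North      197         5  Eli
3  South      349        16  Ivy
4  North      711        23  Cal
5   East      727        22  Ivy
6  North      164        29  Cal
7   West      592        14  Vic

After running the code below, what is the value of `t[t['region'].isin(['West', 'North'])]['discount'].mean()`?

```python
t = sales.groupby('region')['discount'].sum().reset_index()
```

group by region, sum of discount:
region
East     30
North    57
South    16
West     14
Name: discount, dtype: int64
reset_index():
  region  discount
0   East        30
1  North        57
2  South        16
3   West        14
filter rows where region in ['West', 'North']:
  region  discount
1  North        57
3   West        14
The mean of column 'discount' is 35.5.

35.5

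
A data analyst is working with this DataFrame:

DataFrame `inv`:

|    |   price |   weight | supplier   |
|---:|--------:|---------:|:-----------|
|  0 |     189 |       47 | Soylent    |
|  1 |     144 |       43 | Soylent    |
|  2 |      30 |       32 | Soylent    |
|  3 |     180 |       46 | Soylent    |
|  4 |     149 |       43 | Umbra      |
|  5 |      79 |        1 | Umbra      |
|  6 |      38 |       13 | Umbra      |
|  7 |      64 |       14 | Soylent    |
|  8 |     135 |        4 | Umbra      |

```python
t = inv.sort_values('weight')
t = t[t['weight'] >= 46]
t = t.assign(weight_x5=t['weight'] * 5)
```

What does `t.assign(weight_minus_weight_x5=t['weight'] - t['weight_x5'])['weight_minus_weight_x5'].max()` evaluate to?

sort by weight:
   price  weight supplier
5     79       1    Umbra
8    135       4    Umbra
6     38      13    Umbra
7     64      14  Soylent
2     30      32  Soylent
1    144      43  Soylent
4    149      43    Umbra
3    180      46  Soylent
0    189      47  Soylent
filter rows where weight >= 46:
   price  weight supplier
3    180      46  Soylent
0    189      47  Soylent
add column weight_x5 = t['weight'] * 5:
   price  weight supplier  weight_x5
3    180      46  Soylent        230
0    189      47  Soylent        235
add column weight_minus_weight_x5 = t['weight'] - t['weight_x5']:
   price  weight supplier  weight_x5  weight_minus_weight_x5
3    180      46  Soylent        230                    -184
0    189      47  Soylent        235                    -188
Finally, max of column 'weight_minus_weight_x5' = -184.

-184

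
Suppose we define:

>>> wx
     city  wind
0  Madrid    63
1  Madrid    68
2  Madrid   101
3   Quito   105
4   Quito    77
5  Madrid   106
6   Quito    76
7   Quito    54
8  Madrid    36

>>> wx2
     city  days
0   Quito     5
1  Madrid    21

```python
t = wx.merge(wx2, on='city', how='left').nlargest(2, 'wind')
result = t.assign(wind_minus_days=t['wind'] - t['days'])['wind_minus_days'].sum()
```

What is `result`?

merge on 'city' (how='left') → 9 rows:
     city  wind  days
0  Madrid    63    21
1  Madrid    68    21
2  Madrid   101    21
3   Quito   105     5
4   Quito    77     5
5  Madrid   106    21
6   Quito    76     5
7   Quito    54     5
8  Madrid    36    21
take 2 rows with largest wind:
     city  wind  days
5  Madrid   106    21
3   Quito   105     5
add column wind_minus_days = t['wind'] - t['days']:
     city  wind  days  wind_minus_days
5  Madrid   106    21               85
3   Quito   105     5              100

185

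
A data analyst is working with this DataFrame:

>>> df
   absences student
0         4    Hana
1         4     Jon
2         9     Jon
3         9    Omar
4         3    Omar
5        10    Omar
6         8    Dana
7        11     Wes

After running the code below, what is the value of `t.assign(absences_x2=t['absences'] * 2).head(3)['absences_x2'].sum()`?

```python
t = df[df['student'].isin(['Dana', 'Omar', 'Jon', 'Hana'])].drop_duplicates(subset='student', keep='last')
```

46

filter rows where student in ['Dana', 'Omar', 'Jon', 'Hana']:
   absences student
0         4    Hana
1         4     Jon
2         9     Jon
3         9    Omar
4         3    Omar
5        10    Omar
6         8    Dana
drop duplicate student (keep=last):
   absences student
0         4    Hana
2         9     Jon
5        10    Omar
6         8    Dana
add column absences_x2 = t['absences'] * 2:
   absences student  absences_x2
0         4    Hana            8
2         9     Jon           18
5        10    Omar           20
6         8    Dana           16
take first 3 rows:
   absences student  absences_x2
0         4    Hana            8
2         9     Jon           18
5        10    Omar           20
Finally, sum of column 'absences_x2' = 46.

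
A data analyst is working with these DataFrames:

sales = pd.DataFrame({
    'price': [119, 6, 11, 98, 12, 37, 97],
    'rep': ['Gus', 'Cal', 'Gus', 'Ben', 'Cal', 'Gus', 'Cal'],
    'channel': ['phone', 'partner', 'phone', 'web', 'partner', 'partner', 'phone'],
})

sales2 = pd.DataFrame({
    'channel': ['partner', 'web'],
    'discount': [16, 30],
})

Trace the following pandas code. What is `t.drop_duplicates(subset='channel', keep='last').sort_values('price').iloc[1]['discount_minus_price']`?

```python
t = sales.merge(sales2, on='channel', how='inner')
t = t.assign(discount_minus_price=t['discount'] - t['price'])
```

-68

merge on 'channel' (how='inner') → 4 rows:
   price  rep  channel  discount
0      6  Cal  partner        16
1     98  Ben      web        30
2     12  Cal  partner        16
3     37  Gus  partner        16
add column discount_minus_price = t['discount'] - t['price']:
   price  rep  channel  discount  discount_minus_price
0      6  Cal  partner        16                    10
1     98  Ben      web        30                   -68
2     12  Cal  partner        16                     4
3     37  Gus  partner        16                   -21
drop duplicate channel (keep=last):
   price  rep  channel  discount  discount_minus_price
1     98  Ben      web        30                   -68
3     37  Gus  partner        16                   -21
sort by price:
   price  rep  channel  discount  discount_minus_price
3     37  Gus  partner        16                   -21
1     98  Ben      web        30                   -68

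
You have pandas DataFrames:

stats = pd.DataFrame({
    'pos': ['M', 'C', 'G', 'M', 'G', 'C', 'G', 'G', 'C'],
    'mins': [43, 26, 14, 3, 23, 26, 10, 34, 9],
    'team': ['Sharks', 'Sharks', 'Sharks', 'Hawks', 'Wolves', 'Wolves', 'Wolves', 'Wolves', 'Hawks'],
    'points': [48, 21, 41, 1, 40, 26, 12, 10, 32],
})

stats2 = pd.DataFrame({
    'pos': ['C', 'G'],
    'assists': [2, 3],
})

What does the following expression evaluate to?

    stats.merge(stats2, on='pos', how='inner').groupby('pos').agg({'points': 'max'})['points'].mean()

merge on 'pos' (how='inner') → 7 rows:
  pos  mins    team  points  assists
0   C    26  Sharks      21        2
1   G    14  Sharks      41        3
2   G    23  Wolves      40        3
3   C    26  Wolves      26        2
4   G    10  Wolves      12        3
5   G    34  Wolves      10        3
6   C     9   Hawks      32        2
group by pos, max of points:
     points
pos        
C        32
G        41
The mean of column 'points' is 36.5.

36.5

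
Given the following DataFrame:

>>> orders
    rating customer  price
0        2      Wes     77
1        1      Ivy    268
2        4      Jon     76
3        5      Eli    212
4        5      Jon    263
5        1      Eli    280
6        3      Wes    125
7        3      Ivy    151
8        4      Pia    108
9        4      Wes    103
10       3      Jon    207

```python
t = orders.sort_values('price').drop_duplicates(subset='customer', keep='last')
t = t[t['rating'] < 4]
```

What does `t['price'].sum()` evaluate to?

673

sort by price:
    rating customer  price
2        4      Jon     76
0        2      Wes     77
9        4      Wes    103
8        4      Pia    108
6        3      Wes    125
7        3      Ivy    151
10       3      Jon    207
3        5      Eli    212
4        5      Jon    263
1        1      Ivy    268
5        1      Eli    280
drop duplicate customer (keep=last):
   rating customer  price
8       4      Pia    108
6       3      Wes    125
4       5      Jon    263
1       1      Ivy    268
5       1      Eli    280
filter rows where rating < 4:
   rating customer  price
6       3      Wes    125
1       1      Ivy    268
5       1      Eli    280
Then the sum of column 'price': 673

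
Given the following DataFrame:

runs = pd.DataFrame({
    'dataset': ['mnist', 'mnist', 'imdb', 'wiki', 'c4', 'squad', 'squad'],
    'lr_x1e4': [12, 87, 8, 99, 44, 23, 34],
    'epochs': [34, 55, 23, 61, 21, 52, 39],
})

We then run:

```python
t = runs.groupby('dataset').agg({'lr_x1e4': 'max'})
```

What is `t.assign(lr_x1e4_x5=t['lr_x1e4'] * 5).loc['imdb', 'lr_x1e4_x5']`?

group by dataset, max of lr_x1e4:
         lr_x1e4
dataset         
c4            44
imdb           8
mnist         87
squad         34
wiki          99
add column lr_x1e4_x5 = t['lr_x1e4'] * 5:
         lr_x1e4  lr_x1e4_x5
dataset                     
c4            44         220
imdb           8          40
mnist         87         435
squad         34         170
wiki          99         495
So loc['imdb', 'lr_x1e4_x5'] = 40.

40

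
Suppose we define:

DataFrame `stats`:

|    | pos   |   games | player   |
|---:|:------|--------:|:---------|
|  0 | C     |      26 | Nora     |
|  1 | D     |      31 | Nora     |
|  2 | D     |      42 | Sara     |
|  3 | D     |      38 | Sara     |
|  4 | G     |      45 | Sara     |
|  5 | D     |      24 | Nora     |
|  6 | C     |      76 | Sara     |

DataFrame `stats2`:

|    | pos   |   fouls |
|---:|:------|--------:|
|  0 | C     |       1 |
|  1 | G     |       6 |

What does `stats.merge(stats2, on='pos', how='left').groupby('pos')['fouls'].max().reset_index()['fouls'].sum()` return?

7.0

merge on 'pos' (how='left') → 7 rows:
  pos  games player  fouls
0   C     26   Nora    1.0
1   D     31   Nora    NaN
2   D     42   Sara    NaN
3   D     38   Sara    NaN
4   G     45   Sara    6.0
5   D     24   Nora    NaN
6   C     76   Sara    1.0
group by pos, max of fouls:
pos
C    1.0
D    NaN
G    6.0
Name: fouls, dtype: float64
reset_index():
  pos  fouls
0   C    1.0
1   D    NaN
2   G    6.0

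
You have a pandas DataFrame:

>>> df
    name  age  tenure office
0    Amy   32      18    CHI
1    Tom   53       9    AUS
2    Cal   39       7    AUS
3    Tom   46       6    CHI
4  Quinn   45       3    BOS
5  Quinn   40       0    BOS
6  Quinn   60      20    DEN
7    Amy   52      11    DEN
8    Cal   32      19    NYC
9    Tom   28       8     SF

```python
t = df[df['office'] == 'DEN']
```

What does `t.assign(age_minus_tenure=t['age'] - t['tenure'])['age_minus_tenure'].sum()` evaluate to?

81

filter rows where office == 'DEN':
    name  age  tenure office
6  Quinn   60      20    DEN
7    Amy   52      11    DEN
add column age_minus_tenure = t['age'] - t['tenure']:
    name  age  tenure office  age_minus_tenure
6  Quinn   60      20    DEN                40
7    Amy   52      11    DEN                41
Taking the sum of column 'age_minus_tenure' gives 81.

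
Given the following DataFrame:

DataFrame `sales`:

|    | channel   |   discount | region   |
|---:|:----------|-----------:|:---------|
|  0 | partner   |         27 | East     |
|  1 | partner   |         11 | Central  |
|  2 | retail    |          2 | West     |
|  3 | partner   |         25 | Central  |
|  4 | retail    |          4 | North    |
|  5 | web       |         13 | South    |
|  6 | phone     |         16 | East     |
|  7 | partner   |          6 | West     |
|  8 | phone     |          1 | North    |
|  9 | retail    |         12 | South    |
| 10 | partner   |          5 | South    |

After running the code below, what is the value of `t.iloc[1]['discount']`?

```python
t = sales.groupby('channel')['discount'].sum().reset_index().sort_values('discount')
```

group by channel, sum of discount:
channel
partner    74
phone      17
retail     18
web        13
Name: discount, dtype: int64
reset_index():
   channel  discount
0  partner        74
1    phone        17
2   retail        18
3      web        13
sort by discount:
   channel  discount
3      web        13
1    phone        17
2   retail        18
0  partner        74
value at position 1, column 'discount' → 17

17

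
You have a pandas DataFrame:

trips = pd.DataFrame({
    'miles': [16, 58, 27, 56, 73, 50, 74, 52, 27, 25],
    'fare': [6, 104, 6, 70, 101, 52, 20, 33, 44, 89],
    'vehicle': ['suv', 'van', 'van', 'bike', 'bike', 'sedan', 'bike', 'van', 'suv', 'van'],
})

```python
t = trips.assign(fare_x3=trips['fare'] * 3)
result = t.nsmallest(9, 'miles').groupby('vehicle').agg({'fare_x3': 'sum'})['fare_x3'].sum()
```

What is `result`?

add column fare_x3 = trips['fare'] * 3:
   miles  fare vehicle  fare_x3
0     16     6     suv       18
1     58   104     van      312
2     27     6     van       18
3     56    70    bike      210
4     73   101    bike      303
5     50    52   sedan      156
6     74    20    bike       60
7     52    33     van       99
8     27    44     suv      132
9     25    89     van      267
take 9 rows with smallest miles:
   miles  fare vehicle  fare_x3
0     16     6     suv       18
9     25    89     van      267
2     27     6     van       18
8     27    44     suv      132
5     50    52   sedan      156
7     52    33     van       99
3     56    70    bike      210
1     58   104     van      312
4     73   101    bike      303
group by vehicle, sum of fare_x3:
         fare_x3
vehicle         
bike         513
sedan        156
suv          150
van          696
Taking the sum of column 'fare_x3' gives 1515.

1515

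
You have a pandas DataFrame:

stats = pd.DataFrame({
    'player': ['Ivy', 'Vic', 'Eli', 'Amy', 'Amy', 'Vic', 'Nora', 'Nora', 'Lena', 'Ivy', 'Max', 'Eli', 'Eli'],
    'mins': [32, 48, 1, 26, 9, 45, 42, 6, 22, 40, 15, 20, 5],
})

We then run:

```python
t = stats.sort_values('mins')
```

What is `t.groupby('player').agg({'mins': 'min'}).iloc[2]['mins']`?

sort by mins:
   player  mins
2     Eli     1
12    Eli     5
7    Nora     6
4     Amy     9
10    Max    15
11    Eli    20
8    Lena    22
3     Amy    26
0     Ivy    32
9     Ivy    40
6    Nora    42
5     Vic    45
1     Vic    48
group by player, min of mins:
        mins
player      
Amy        9
Eli        1
Ivy       32
Lena      22
Max       15
Nora       6
Vic       45
Finally, value at position 2, column 'mins' = 32.

32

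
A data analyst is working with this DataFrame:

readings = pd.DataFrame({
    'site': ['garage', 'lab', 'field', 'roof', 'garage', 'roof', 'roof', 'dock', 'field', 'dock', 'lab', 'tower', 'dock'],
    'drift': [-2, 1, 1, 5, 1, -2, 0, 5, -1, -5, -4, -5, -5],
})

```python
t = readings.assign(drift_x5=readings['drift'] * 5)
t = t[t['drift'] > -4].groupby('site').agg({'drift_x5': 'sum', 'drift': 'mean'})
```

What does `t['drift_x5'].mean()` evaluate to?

add column drift_x5 = readings['drift'] * 5:
      site  drift  drift_x5
0   garage     -2       -10
1      lab      1         5
2    field      1         5
3     roof      5        25
4   garage      1         5
5     roof     -2       -10
6     roof      0         0
7     dock      5        25
8    field     -1        -5
9     dock     -5       -25
10     lab     -4       -20
11   tower     -5       -25
12    dock     -5       -25
filter rows where drift > -4:
     site  drift  drift_x5
0  garage     -2       -10
1     lab      1         5
2   field      1         5
3    roof      5        25
4  garage      1         5
5    roof     -2       -10
6    roof      0         0
7    dock      5        25
8   field     -1        -5
group by site: sum(drift_x5), mean(drift):
        drift_x5  drift
site                   
dock          25    5.0
field          0    0.0
garage        -5   -0.5
lab            5    1.0
roof          15    1.0
Then the mean of column 'drift_x5': 8.0

8.0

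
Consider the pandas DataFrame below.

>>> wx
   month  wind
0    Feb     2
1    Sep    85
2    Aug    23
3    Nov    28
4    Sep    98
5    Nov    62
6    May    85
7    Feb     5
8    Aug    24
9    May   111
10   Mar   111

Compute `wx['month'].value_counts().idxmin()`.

Mar

value_counts of month:
month
Feb    2
Sep    2
Aug    2
Nov    2
May    2
Mar    1
Name: count, dtype: int64
So idxmin() = Mar.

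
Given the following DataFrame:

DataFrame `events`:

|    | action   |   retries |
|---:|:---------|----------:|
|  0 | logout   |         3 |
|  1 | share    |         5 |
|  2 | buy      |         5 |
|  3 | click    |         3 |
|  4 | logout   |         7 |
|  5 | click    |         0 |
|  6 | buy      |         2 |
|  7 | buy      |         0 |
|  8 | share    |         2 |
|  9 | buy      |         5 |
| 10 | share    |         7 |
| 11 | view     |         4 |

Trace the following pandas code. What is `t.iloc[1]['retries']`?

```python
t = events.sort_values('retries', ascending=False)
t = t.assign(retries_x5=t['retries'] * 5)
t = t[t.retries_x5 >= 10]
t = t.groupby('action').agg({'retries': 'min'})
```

sort by retries descending:
    action  retries
4   logout        7
10   share        7
1    share        5
2      buy        5
9      buy        5
11    view        4
0   logout        3
3    click        3
6      buy        2
8    share        2
5    click        0
7      buy        0
add column retries_x5 = t['retries'] * 5:
    action  retries  retries_x5
4   logout        7          35
10   share        7          35
1    share        5          25
2      buy        5          25
9      buy        5          25
11    view        4          20
0   logout        3          15
3    click        3          15
6      buy        2          10
8    share        2          10
5    click        0           0
7      buy        0           0
filter rows where retries_x5 >= 10:
    action  retries  retries_x5
4   logout        7          35
10   share        7          35
1    share        5          25
2      buy        5          25
9      buy        5          25
11    view        4          20
0   logout        3          15
3    click        3          15
6      buy        2          10
8    share        2          10
group by action, min of retries:
        retries
action         
buy           2
click         3
logout        3
share         2
view          4

3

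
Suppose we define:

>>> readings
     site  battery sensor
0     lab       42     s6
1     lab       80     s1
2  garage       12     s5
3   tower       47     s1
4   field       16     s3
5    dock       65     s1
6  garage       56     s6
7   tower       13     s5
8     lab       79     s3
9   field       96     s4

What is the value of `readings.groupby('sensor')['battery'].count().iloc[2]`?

1

group by sensor, count of battery:
sensor
s1    3
s3    2
s4    1
s5    2
s6    2
Name: battery, dtype: int64
So iloc[2] = 1.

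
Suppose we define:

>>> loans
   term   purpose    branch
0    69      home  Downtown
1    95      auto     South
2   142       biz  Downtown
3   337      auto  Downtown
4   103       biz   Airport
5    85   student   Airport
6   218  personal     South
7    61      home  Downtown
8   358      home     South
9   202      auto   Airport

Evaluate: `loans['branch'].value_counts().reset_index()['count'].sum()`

value_counts of branch:
branch
Downtown    4
South       3
Airport     3
Name: count, dtype: int64
reset_index():
     branch  count
0  Downtown      4
1     South      3
2   Airport      3
sum of column 'count' → 10

10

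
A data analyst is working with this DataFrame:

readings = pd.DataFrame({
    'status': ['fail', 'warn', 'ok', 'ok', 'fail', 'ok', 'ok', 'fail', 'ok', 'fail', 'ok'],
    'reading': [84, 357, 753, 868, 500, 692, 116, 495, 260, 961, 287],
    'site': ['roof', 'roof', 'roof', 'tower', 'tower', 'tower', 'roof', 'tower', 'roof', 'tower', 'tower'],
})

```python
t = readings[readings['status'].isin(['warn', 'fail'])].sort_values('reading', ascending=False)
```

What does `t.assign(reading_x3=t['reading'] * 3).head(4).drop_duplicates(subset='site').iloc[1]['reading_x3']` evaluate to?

filter rows where status in ['warn', 'fail']:
  status  reading   site
0   fail       84   roof
1   warn      357   roof
4   fail      500  tower
7   fail      495  tower
9   fail      961  tower
sort by reading descending:
  status  reading   site
9   fail      961  tower
4   fail      500  tower
7   fail      495  tower
1   warn      357   roof
0   fail       84   roof
add column reading_x3 = t['reading'] * 3:
  status  reading   site  reading_x3
9   fail      961  tower        2883
4   fail      500  tower        1500
7   fail      495  tower        1485
1   warn      357   roof        1071
0   fail       84   roof         252
take first 4 rows:
  status  reading   site  reading_x3
9   fail      961  tower        2883
4   fail      500  tower        1500
7   fail      495  tower        1485
1   warn      357   roof        1071
drop duplicate site (keep=first):
  status  reading   site  reading_x3
9   fail      961  tower        2883
1   warn      357   roof        1071

1071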